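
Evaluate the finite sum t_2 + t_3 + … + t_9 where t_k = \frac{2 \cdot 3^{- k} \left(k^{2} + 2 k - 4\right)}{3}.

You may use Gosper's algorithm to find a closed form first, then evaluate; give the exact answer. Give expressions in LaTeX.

Σ = 52360/59049

Compute t_(k+1)/t_k: get (k**2 + 4*k - 1)/(3*(k**2 + 2*k - 4)).
A = 1/3, B = 1, C = k**2 + 2*k - 4.
f must satisfy (1/3)·f(k+1) − (1)·f(k) = k**2 + 2*k - 4.
Bound: deg f ≤ 2.
Match coefficients ⇒ f(k) = -3*(k**2 + 3*k - 2)/2.
So s_k = (B(k−1)f/C)·t_k = (-3*(k**2 + 3*k - 2)/(2*(k**2 + 2*k - 4)))·t_k = (-k**2 - 3*k + 2)/3**k.
Δs = 2*(k**2 + 2*k - 4)/(3*3**k), as required.
Evaluate s at k=10 and k=2: -128/59049 and -8/9; difference 52360/59049.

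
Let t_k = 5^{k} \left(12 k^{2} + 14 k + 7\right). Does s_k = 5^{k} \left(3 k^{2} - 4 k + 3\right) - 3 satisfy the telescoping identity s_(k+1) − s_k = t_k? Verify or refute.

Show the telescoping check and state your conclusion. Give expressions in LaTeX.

Valid — Δs_k = t_k.

s_(k+1) = 5**(k + 1)*(-4*k + 3*(k + 1)**2 - 1) - 3
s_(k+1) − s_k = 5**k*(12*k**2 + 14*k + 7)
(s_(k+1) − s_k) − t_k = 0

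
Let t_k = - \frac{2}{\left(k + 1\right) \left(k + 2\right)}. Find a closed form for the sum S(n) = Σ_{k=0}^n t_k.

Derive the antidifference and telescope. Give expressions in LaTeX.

S(n) = \frac{2 \left(- n - 1\right)}{n + 2}

Compute t_(k+1)/t_k: get (k + 1)/(k + 3).
So A=k + 1 and B=k + 3, with C=1.
Solve (k + 1)·f(k+1) − (k + 2)·f(k) = 1.
deg f ≤ 1 (via 1,1,0).
Solve for f: f(k) = k (degree 1 ≤ 1).
Certificate R = B(k−1)f/C = k*(k + 2) gives s_k = -2*k/(k + 1).
Δs = -2/(k**2 + 3*k + 2), as required.
Telescope: S(n) = s_(n+1) − s_(0) = 2*(-n - 1)/(n + 2) − (0) = 2*(-n - 1)/(n + 2).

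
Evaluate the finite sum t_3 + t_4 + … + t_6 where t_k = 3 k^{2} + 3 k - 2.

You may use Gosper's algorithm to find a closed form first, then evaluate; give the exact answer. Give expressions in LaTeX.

Σ = 304

r(k) = (3*k**2 + 9*k + 4)/(3*k**2 + 3*k - 2) after simplifying.
Gosper form: A/B · C(k+1)/C(k) with A=1, B=1, C=k**2 + k - 2/3.
Solve (1)·f(k+1) − (1)·f(k) = k**2 + k - 2/3.
d = 3 from the (0,0,2) case.
A polynomial solution: f(k) = k*(k**2 - 3)/3.
Then R = B(k−1)f/C = k*(k**2 - 3)/(3*k**2 + 3*k - 2), so s_k = R(k)·t_k = k*(k**2 - 3).
Verify: 3*k**2 + 3*k - 2 matches t_k.
Evaluate s at k=7 and k=3: 322 and 18; difference 304.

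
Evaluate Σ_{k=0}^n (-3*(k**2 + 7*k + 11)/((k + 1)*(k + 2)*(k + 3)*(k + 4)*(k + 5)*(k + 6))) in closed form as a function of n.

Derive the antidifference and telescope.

Compute t_(k+1)/t_k: get (k + 1)*(7*k + (k + 1)**2 + 18)/((k + 7)*(k**2 + 7*k + 11)).
So A=k + 1 and B=k + 7, with C=k**2 + 7*k + 11.
Need (k + 1)·f(k+1) − (k + 6)·f(k) = k**2 + 7*k + 11.
Bound: deg f ≤ 5.
Match coefficients ⇒ f(k) = k*(k + 2)*(k + 4)*(k**2 + 9*k + 23)/45.
Get s_k = R·t_k = k*(-k**2 - 9*k - 23)/(15*(k**3 + 9*k**2 + 23*k + 15)) with R(k) = B(k−1)f(k)/C(k) = k*(k + 2)*(k + 4)*(k + 6)*(k**2 + 9*k + 23)/(45*(k**2 + 7*k + 11)).
Δs = 3*(-k**2 - 7*k - 11)/(k**6 + 21*k**5 + 175*k**4 + 735*k**3 + 1624*k**2 + 1764*k + 720), as required.
Evaluate: s_(n+1) = (-n**3 - 12*n**2 - 44*n - 33)/(15*(n**3 + 12*n**2 + 44*n + 48)); subtract s_(0) = 0 ⇒ S(n) = (-n**3 - 12*n**2 - 44*n - 33)/(15*(n**3 + 12*n**2 + 44*n + 48)).

S(n) = (-n**3 - 12*n**2 - 44*n - 33)/(15*(n**3 + 12*n**2 + 44*n + 48))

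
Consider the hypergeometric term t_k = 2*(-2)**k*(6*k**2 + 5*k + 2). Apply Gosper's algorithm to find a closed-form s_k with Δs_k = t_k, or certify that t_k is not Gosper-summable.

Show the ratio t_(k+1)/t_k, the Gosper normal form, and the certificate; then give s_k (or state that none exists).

s_k = 2*(-2)**k*k*(1 - 2*k)

t_(k+1)/t_k = 2*(-6*k**2 - 17*k - 13)/(6*k**2 + 5*k + 2).
So A=-2 and B=1, with C=k**2 + 5*k/6 + 1/3.
Solve (-2)·f(k+1) − (1)·f(k) = k**2 + 5*k/6 + 1/3.
Bound: deg f ≤ 2.
Coefficient equations give f(k) = -k*(2*k - 1)/6.
R(k) = B(k−1)·f(k)/C(k) = -k*(2*k - 1)/(6*k**2 + 5*k + 2); s_k = R·t_k = 2*(-2)**k*k*(1 - 2*k).
Verify: 2*(-2)**k*(6*k**2 + 5*k + 2) matches t_k.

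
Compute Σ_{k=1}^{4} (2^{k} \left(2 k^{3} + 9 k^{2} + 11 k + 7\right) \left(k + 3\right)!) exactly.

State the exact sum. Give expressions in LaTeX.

r(k) = 2*(2*k**4 + 23*k**3 + 95*k**2 + 169*k + 116)/(2*k**3 + 9*k**2 + 11*k + 7) after simplifying.
Factor: A=2*k + 8; B=1; C=k**3 + 9*k**2/2 + 11*k/2 + 7/2.
Solve (2*k + 8)·f(k+1) − (1)·f(k) = k**3 + 9*k**2/2 + 11*k/2 + 7/2.
Degrees (1,0,3) ⇒ d ≤ 2.
Coefficient equations give f(k) = (k**2 - k + 1)/2.
Then R = B(k−1)f/C = (k**2 - k + 1)/(2*k**3 + 9*k**2 + 11*k + 7), so s_k = R(k)·t_k = 2**k*(k**2 - k + 1)*factorial(k + 3).
Δs = 2**k*(2*k**3 + 9*k**2 + 11*k + 7)*factorial(k + 3), as required.
Σ_(k=1)^(4) t_k = s_(5) − s_(1) = 27095040 − (48) = 27094992.

Σ = 27094992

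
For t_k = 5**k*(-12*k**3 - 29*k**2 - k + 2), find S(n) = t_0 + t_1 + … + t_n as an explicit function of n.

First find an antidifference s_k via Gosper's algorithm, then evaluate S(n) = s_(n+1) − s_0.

r(k) = 5*(12*k**3 + 65*k**2 + 95*k + 40)/(12*k**3 + 29*k**2 + k - 2) after simplifying.
Factor: A=5; B=1; C=k**3 + 29*k**2/12 + k/12 - 1/6.
Solve (5)·f(k+1) − (1)·f(k) = k**3 + 29*k**2/12 + k/12 - 1/6.
d = 3 from the (0,0,3) case.
Match coefficients ⇒ f(k) = (k - 1)**2*(3*k + 2)/12.
R(k) = B(k−1)·f(k)/C(k) = (k - 1)**2*(3*k + 2)/(12*k**3 + 29*k**2 + k - 2); s_k = R·t_k = 5**k*(-3*k**3 + 4*k**2 + k - 2).
Check: Δs_k = 5**k*(-12*k**3 - 29*k**2 - k + 2). ✓
Telescope: S(n) = s_(n+1) − s_(0) = 5**(n + 1)*n**2*(-3*n - 5) − (-2) = -15*5**n*n**3 - 25*5**n*n**2 + 2.

S(n) = -15*5**n*n**3 - 25*5**n*n**2 + 2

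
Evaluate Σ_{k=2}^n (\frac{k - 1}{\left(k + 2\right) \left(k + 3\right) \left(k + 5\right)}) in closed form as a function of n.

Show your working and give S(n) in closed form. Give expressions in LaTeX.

S(n) = \frac{n \left(7 n^{2} + 24 n - 31\right)}{60 \left(n^{3} + 12 n^{2} + 47 n + 60\right)}

Step 1: r(k) = k*(k + 2)*(k + 5)/((k - 1)*(k + 4)*(k + 6)).
Take A(k)=k + 2, B(k)=k + 6, C(k)=k**2 + 3*k - 4.
Solve (k + 2)·f(k+1) − (k + 5)·f(k) = k**2 + 3*k - 4.
d = 3 from the (1,1,2) case.
Match coefficients ⇒ f(k) = k*(k**2 - 3*k - 22)/12.
Get s_k = R·t_k = k*(k**2 - 3*k - 22)/(12*(k**3 + 9*k**2 + 26*k + 24)) with R(k) = B(k−1)f(k)/C(k) = k*(k + 5)*(k**2 - 3*k - 22)/(12*(k - 1)*(k + 4)).
Check: Δs_k = (k - 1)/(k**3 + 10*k**2 + 31*k + 30). ✓
Telescope: S(n) = s_(n+1) − s_(2) = (n**3 - 25*n - 24)/(12*(n**3 + 12*n**2 + 47*n + 60)) − (-1/30) = n*(7*n**2 + 24*n - 31)/(60*(n**3 + 12*n**2 + 47*n + 60)).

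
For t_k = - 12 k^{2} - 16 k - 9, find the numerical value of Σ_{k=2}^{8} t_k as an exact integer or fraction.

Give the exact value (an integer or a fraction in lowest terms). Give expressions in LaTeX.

Σ = -3059

t_(k+1)/t_k = (12*k**2 + 40*k + 37)/(12*k**2 + 16*k + 9).
A = 1, B = 1, C = k**2 + 4*k/3 + 3/4.
Solve (1)·f(k+1) − (1)·f(k) = k**2 + 4*k/3 + 3/4.
From deg A=0, deg B=0, deg C=2: d=3.
Match coefficients ⇒ f(k) = k*(4*k**2 + 2*k + 3)/12.
Certificate R = B(k−1)f/C = k*(4*k**2 + 2*k + 3)/(12*k**2 + 16*k + 9) gives s_k = k*(-4*k**2 - 2*k - 3).
Verify: -12*k**2 - 16*k - 9 matches t_k.
Sum = s_(9) − s_(2); s_(9) = -3105, s_(2) = -46 ⇒ -3059.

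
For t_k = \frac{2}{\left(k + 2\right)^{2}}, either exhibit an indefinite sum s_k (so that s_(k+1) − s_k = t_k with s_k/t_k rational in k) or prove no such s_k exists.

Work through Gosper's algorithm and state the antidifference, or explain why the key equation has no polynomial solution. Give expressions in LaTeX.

The ratio is (k + 2)**2/(k + 3)**2.
A = k**2 + 4*k + 4, B = k**2 + 6*k + 9, C = 1.
Need (k**2 + 4*k + 4)·f(k+1) − (k**2 + 4*k + 4)·f(k) = 1.
Degrees (2,2,0) ⇒ d ≤ 0.
Write f(k) = c0. Then LHS − RHS = -1, requiring -1 = 0: contradictory. No certificate.

none — t_k is not Gosper-summable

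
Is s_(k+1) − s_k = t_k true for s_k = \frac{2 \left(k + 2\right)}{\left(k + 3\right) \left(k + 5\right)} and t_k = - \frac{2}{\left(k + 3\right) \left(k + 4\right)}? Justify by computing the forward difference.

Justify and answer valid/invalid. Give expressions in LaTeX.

s_(k+1) = 2*(k + 3)/((k + 4)*(k + 6))
s_(k+1) − s_k = 2*(-k**2 - 5*k - 3)/(k**4 + 18*k**3 + 119*k**2 + 342*k + 360)
(s_(k+1) − s_k) − t_k = 6*(2*k + 9)/(k**4 + 18*k**3 + 119*k**2 + 342*k + 360)

Invalid: residual \frac{6 \left(2 k + 9\right)}{k^{4} + 18 k^{3} + 119 k^{2} + 342 k + 360} ≠ 0.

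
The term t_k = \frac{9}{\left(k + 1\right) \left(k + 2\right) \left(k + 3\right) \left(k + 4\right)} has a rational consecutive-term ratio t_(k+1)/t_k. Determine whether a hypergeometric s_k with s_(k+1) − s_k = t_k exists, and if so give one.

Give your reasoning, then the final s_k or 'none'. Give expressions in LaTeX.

s_k = \frac{k \left(k^{2} + 6 k + 11\right)}{2 \left(k + 1\right) \left(k + 2\right) \left(k + 3\right)}

t_(k+1)/t_k = (k + 1)/(k + 5).
Take A(k)=k + 1, B(k)=k + 5, C(k)=1.
f must satisfy (k + 1)·f(k+1) − (k + 4)·f(k) = 1.
d = 3 from the (1,1,0) case.
Solving with deg f ≤ 3: f(k) = k*(k**2 + 6*k + 11)/18.
R(k) = B(k−1)·f(k)/C(k) = k*(k + 4)*(k**2 + 6*k + 11)/18; s_k = R·t_k = k*(k**2 + 6*k + 11)/(2*(k + 1)*(k + 2)*(k + 3)).
Δs = 9/(k**4 + 10*k**3 + 35*k**2 + 50*k + 24), as required.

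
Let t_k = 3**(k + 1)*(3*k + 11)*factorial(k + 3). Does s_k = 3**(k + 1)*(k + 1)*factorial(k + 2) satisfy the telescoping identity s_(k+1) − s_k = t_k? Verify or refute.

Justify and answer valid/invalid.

Invalid: residual -6*3**k*(3*k + 8)*factorial(k + 2) ≠ 0.

s_(k+1) = 3**(k + 2)*(k + 2)*factorial(k + 3)
s_(k+1) − s_k = 3**(k + 1)*(3*k**2 + 14*k + 17)*factorial(k + 2)
(s_(k+1) − s_k) − t_k = -6*3**k*(3*k + 8)*factorial(k + 2)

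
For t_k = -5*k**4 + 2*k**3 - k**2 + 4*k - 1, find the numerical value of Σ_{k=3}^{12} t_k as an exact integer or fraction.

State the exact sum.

t_(k+1)/t_k = (5*k**4 + 18*k**3 + 25*k**2 + 12*k + 1)/(5*k**4 - 2*k**3 + k**2 - 4*k + 1).
A = 1, B = 1, C = k**4 - 2*k**3/5 + k**2/5 - 4*k/5 + 1/5.
Set up (1)·f(k+1) − (1)·f(k) − (k**4 - 2*k**3/5 + k**2/5 - 4*k/5 + 1/5) = 0.
d = 5 from the (0,0,4) case.
Solving with deg f ≤ 5: f(k) = k*(k**4 - 3*k**3 + 3*k**2 - 3*k + 3)/5.
Get s_k = R·t_k = k*(-k**4 + 3*k**3 - 3*k**2 + 3*k - 3) with R(k) = B(k−1)f(k)/C(k) = k*(k**4 - 3*k**3 + 3*k**2 - 3*k + 3)/(5*k**4 - 2*k**3 + k**2 - 4*k + 1).
s_(k+1) − s_k = -5*k**4 + 2*k**3 - k**2 + 4*k - 1 = t_k.
Sum = s_(13) − s_(3); s_(13) = -291733, s_(3) = -63 ⇒ -291670.

Σ = -291670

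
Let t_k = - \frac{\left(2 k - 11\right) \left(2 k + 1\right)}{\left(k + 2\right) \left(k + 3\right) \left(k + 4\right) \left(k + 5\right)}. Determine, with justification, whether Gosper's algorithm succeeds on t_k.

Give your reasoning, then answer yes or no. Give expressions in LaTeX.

Yes. s_k = \frac{k \left(k^{2} + 105 k + 26\right)}{24 \left(k^{3} + 9 k^{2} + 26 k + 24\right)}.

Ratio r(k) = (k + 2)*(2*k - 9)*(2*k + 3)/((k + 6)*(2*k - 11)*(2*k + 1)).
Gosper form: A/B · C(k+1)/C(k) with A=k + 2, B=k + 6, C=k**2 - 5*k - 11/4.
f must satisfy (k + 2)·f(k+1) − (k + 5)·f(k) = k**2 - 5*k - 11/4.
deg f ≤ 3 (via 1,1,2).
Match coefficients ⇒ f(k) = -k*(k**2 + 105*k + 26)/96.
Get s_k = R·t_k = k*(k**2 + 105*k + 26)/(24*(k**3 + 9*k**2 + 26*k + 24)) with R(k) = B(k−1)f(k)/C(k) = -k*(k + 5)*(k**2 + 105*k + 26)/(24*(2*k - 11)*(2*k + 1)).
Check: Δs_k = (-4*k**2 + 20*k + 11)/(k**4 + 14*k**3 + 71*k**2 + 154*k + 120). ✓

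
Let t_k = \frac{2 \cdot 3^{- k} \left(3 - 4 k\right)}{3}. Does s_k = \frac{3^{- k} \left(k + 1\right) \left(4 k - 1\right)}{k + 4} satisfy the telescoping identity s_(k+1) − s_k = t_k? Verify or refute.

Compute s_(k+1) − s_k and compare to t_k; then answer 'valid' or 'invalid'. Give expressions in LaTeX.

Invalid: residual \frac{3^{- k} \left(8 k^{2} + 38 k - 27\right)}{k^{2} + 9 k + 20} ≠ 0.

s_(k+1) = (k + 2)*(4*k + 3)/(3*3**k*(k + 5))
s_(k+1) − s_k = (-8*k**3 - 42*k**2 + 8*k + 39)/(3*3**k*(k**2 + 9*k + 20))
(s_(k+1) − s_k) − t_k = (8*k**2 + 38*k - 27)/(3**k*(k**2 + 9*k + 20))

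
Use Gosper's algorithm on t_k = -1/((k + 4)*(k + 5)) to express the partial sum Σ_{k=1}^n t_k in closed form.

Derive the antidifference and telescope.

S(n) = -n/(5*n + 25)

Ratio r(k) = (k + 4)/(k + 6).
Factor: A=k + 4; B=k + 6; C=1.
Solve (k + 4)·f(k+1) − (k + 5)·f(k) = 1.
Bound: deg f ≤ 1.
Solving with deg f ≤ 1: f(k) = k/4.
Get s_k = R·t_k = -k/(4*k + 16) with R(k) = B(k−1)f(k)/C(k) = k*(k + 5)/4.
s_(k+1) − s_k = -1/(k**2 + 9*k + 20) = t_k.
Σ_(k=1)^n t_k = s_(n+1) − s_(1) = ((-n - 1)/(4*(n + 5))) − (-1/20), i.e. -n/(5*n + 25).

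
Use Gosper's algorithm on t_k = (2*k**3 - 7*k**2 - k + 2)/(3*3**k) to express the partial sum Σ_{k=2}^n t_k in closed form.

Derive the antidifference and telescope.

S(n) = 3**(-n - 2)*(-2*3**n - 3*n**3 - 3*n**2 + 6*n + 6)

Ratio r(k) = (2*k**3 - k**2 - 9*k - 4)/(3*(2*k**3 - 7*k**2 - k + 2)).
So A=1/3 and B=1, with C=k**3 - 7*k**2/2 - k/2 + 1.
f must satisfy (1/3)·f(k+1) − (1)·f(k) = k**3 - 7*k**2/2 - k/2 + 1.
Degrees (0,0,3) ⇒ d ≤ 3.
Match coefficients ⇒ f(k) = -3*k*(k**2 - 2*k - 1)/2.
Get s_k = R·t_k = k*(-k**2 + 2*k + 1)/3**k with R(k) = B(k−1)f(k)/C(k) = -3*k*(k**2 - 2*k - 1)/((2*k - 1)*(k**2 - 3*k - 2)).
Verify: (2*k**3 - 7*k**2 - k + 2)/(3*3**k) matches t_k.
Evaluate: s_(n+1) = 3**(-n - 1)*(-n**3 - n**2 + 2*n + 2); subtract s_(2) = 2/9 ⇒ S(n) = 3**(-n - 2)*(-2*3**n - 3*n**3 - 3*n**2 + 6*n + 6).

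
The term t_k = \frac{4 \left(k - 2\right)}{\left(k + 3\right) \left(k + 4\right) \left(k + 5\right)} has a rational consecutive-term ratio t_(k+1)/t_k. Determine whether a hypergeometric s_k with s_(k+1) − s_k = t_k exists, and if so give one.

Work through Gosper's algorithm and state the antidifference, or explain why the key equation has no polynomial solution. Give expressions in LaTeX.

Step 1: r(k) = (k - 1)*(k + 3)/((k - 2)*(k + 6)).
Gosper form: A/B · C(k+1)/C(k) with A=k + 3, B=k + 6, C=k - 2.
Key eq: (k + 3)·f(k+1) = (k + 5)·f(k) + (k - 2).
From deg A=1, deg B=1, deg C=1: d=2.
A polynomial solution: f(k) = k*(k - 17)/24.
Certificate R = B(k−1)f/C = k*(k - 17)*(k + 5)/(24*(k - 2)) gives s_k = k*(k - 17)/(6*(k + 3)*(k + 4)).
s_(k+1) − s_k = 4*(k - 2)/(k**3 + 12*k**2 + 47*k + 60) = t_k.

s_k = \frac{k \left(k - 17\right)}{6 \left(k + 3\right) \left(k + 4\right)}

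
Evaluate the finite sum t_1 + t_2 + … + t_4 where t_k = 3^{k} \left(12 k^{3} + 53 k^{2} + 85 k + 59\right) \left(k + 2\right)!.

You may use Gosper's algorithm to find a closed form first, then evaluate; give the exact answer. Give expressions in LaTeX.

Σ = 121247154

Compute t_(k+1)/t_k: get 3*(12*k**4 + 125*k**3 + 494*k**2 + 890*k + 627)/(12*k**3 + 53*k**2 + 85*k + 59).
So A=3*k + 9 and B=1, with C=k**3 + 53*k**2/12 + 85*k/12 + 59/12.
Key eq: (3*k + 9)·f(k+1) = (1)·f(k) + (k**3 + 53*k**2/12 + 85*k/12 + 59/12).
Bound: deg f ≤ 2.
Solve for f: f(k) = (4*k**2 - k + 4)/12 (degree 2 ≤ 2).
Certificate R = B(k−1)f/C = (4*k**2 - k + 4)/(12*k**3 + 53*k**2 + 85*k + 59) gives s_k = 3**k*(4*k**2 - k + 4)*factorial(k + 2).
Δs = 3**k*(12*k**3 + 53*k**2 + 85*k + 59)*factorial(k + 2), as required.
Evaluate s at k=5 and k=1: 121247280 and 126; difference 121247154.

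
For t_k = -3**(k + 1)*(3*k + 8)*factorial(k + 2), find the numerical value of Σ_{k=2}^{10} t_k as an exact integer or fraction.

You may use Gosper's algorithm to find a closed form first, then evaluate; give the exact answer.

Σ = -3309294160972152

The ratio is 3*(k + 3)*(3*k + 11)/(3*k + 8).
A = 3*k + 9, B = 1, C = k + 8/3.
Set up (3*k + 9)·f(k+1) − (1)·f(k) − (k + 8/3) = 0.
Bound: deg f ≤ 0.
Solve for f: f(k) = 1/3 (degree 0 ≤ 0).
Get s_k = R·t_k = -3**(k + 1)*factorial(k + 2) with R(k) = B(k−1)f(k)/C(k) = 1/(3*k + 8).
Check: Δs_k = -3**(k + 1)*(3*k + 8)*factorial(k + 2). ✓
Σ_(k=2)^(10) t_k = s_(11) − s_(2) = -3309294160972800 − (-648) = -3309294160972152.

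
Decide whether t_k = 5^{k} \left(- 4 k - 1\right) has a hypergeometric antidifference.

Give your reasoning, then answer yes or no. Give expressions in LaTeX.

Yes. s_k = 5^{k} \left(1 - k\right).

r(k) = 5*(4*k + 5)/(4*k + 1) after simplifying.
So A=5 and B=1, with C=k + 1/4.
Solve (5)·f(k+1) − (1)·f(k) = k + 1/4.
d = 1 from the (0,0,1) case.
A polynomial solution: f(k) = (k - 1)/4.
Then R = B(k−1)f/C = (k - 1)/(4*k + 1), so s_k = R(k)·t_k = 5**k*(1 - k).
Verify: 5**k*(-4*k - 1) matches t_k.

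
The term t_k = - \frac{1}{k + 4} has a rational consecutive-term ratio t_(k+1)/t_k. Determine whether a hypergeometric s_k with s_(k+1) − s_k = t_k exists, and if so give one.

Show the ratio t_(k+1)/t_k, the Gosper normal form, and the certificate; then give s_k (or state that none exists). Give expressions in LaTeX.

no hypergeometric antidifference exists

Compute t_(k+1)/t_k: get (k + 4)/(k + 5).
Gosper form: A/B · C(k+1)/C(k) with A=k + 4, B=k + 5, C=1.
Need (k + 4)·f(k+1) − (k + 4)·f(k) = 1.
From deg A=1, deg B=1, deg C=0: d=0.
Generic f = c0 gives residual -1; -1 = 0 cannot hold, so t_k is not Gosper-summable.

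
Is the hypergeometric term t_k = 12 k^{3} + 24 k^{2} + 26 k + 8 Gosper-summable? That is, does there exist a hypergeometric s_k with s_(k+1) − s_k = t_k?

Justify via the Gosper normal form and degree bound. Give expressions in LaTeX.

Step 1: r(k) = (6*k**3 + 30*k**2 + 55*k + 35)/(6*k**3 + 12*k**2 + 13*k + 4).
So A=1 and B=1, with C=k**3 + 2*k**2 + 13*k/6 + 2/3.
f must satisfy (1)·f(k+1) − (1)·f(k) = k**3 + 2*k**2 + 13*k/6 + 2/3.
deg f ≤ 4 (via 0,0,3).
Match coefficients ⇒ f(k) = k*(3*k**3 + 2*k**2 + 4*k - 1)/12.
Certificate R = B(k−1)f/C = k*(3*k**3 + 2*k**2 + 4*k - 1)/(2*(6*k**3 + 12*k**2 + 13*k + 4)) gives s_k = k*(3*k**3 + 2*k**2 + 4*k - 1).
Verify: 12*k**3 + 24*k**2 + 26*k + 8 matches t_k.

Yes. s_k = k \left(3 k^{3} + 2 k^{2} + 4 k - 1\right).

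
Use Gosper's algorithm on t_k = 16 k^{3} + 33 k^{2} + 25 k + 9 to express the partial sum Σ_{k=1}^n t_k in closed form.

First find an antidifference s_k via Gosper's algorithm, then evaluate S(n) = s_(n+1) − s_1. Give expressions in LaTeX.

Compute t_(k+1)/t_k: get (16*k**3 + 81*k**2 + 139*k + 83)/(16*k**3 + 33*k**2 + 25*k + 9).
Factor: A=1; B=1; C=k**3 + 33*k**2/16 + 25*k/16 + 9/16.
Need (1)·f(k+1) − (1)·f(k) = k**3 + 33*k**2/16 + 25*k/16 + 9/16.
Degrees (0,0,3) ⇒ d ≤ 4.
Coefficient equations give f(k) = k*(4*k**3 + 3*k**2 + 2)/16.
Then R = B(k−1)f/C = k*(4*k**3 + 3*k**2 + 2)/(16*k**3 + 33*k**2 + 25*k + 9), so s_k = R(k)·t_k = k*(4*k**3 + 3*k**2 + 2).
Verify: 16*k**3 + 33*k**2 + 25*k + 9 matches t_k.
Σ_(k=1)^n t_k = s_(n+1) − s_(1) = (4*n**4 + 19*n**3 + 33*n**2 + 27*n + 9) − (9), i.e. n*(4*n**3 + 19*n**2 + 33*n + 27).

S(n) = n \left(4 n^{3} + 19 n^{2} + 33 n + 27\right)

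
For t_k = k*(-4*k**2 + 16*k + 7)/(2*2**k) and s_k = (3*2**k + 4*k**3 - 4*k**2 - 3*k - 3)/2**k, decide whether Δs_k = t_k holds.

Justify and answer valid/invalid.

s_(k+1) = (6*2**k + 4*k**3 + 8*k**2 + k - 6)/(2*2**k)
s_(k+1) − s_k = k*(-4*k**2 + 16*k + 7)/(2*2**k)
(s_(k+1) − s_k) − t_k = 0

valid; difference matches t_k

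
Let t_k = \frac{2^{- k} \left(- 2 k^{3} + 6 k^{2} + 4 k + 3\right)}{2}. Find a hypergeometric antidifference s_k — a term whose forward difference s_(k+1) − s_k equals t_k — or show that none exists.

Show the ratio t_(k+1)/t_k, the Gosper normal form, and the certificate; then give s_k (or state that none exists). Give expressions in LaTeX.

The ratio is (2*k**3 - 10*k - 11)/(2*(2*k**3 - 6*k**2 - 4*k - 3)).
A = 1/2, B = 1, C = k**3 - 3*k**2 - 2*k - 3/2.
Solve (1/2)·f(k+1) − (1)·f(k) = k**3 - 3*k**2 - 2*k - 3/2.
d = 3 from the (0,0,3) case.
Match coefficients ⇒ f(k) = -2*k**3 - 2*k - 1.
R(k) = B(k−1)·f(k)/C(k) = -2*(2*k**3 + 2*k + 1)/(2*k**3 - 6*k**2 - 4*k - 3); s_k = R·t_k = (2*k**3 + 2*k + 1)/2**k.
Δs = (-2*k**3 + 6*k**2 + 4*k + 3)/(2*2**k), as required.

s_k = 2^{- k} \left(2 k^{3} + 2 k + 1\right)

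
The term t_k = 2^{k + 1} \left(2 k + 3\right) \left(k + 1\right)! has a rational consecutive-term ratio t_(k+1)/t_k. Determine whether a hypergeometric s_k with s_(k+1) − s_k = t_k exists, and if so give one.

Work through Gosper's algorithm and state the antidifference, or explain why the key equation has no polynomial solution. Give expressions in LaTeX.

Compute t_(k+1)/t_k: get 2*(k + 2)*(2*k + 5)/(2*k + 3).
Take A(k)=2*k + 4, B(k)=1, C(k)=k + 3/2.
Need (2*k + 4)·f(k+1) − (1)·f(k) = k + 3/2.
d = 0 from the (1,0,1) case.
Match coefficients ⇒ f(k) = 1/2.
So s_k = (B(k−1)f/C)·t_k = (1/(2*k + 3))·t_k = 2**(k + 1)*factorial(k + 1).
Check: Δs_k = 2**(k + 1)*(2*k + 3)*factorial(k + 1). ✓

s_k = 2^{k + 1} \left(k + 1\right)!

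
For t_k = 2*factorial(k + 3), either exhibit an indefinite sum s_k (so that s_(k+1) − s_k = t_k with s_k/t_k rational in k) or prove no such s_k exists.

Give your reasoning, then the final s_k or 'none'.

t_(k+1)/t_k = k + 4.
A = k + 4, B = 1, C = 1.
Solve (k + 4)·f(k+1) − (1)·f(k) = 1.
deg f ≤ -1 (via 1,0,0).
Negative degree bound (-1): no f exists, t_k not Gosper-summable.

not Gosper-summable; s_k does not exist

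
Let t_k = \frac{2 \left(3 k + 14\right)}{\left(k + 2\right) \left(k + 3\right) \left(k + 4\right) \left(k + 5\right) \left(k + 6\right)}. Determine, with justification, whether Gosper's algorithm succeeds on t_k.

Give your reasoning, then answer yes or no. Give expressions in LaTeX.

The ratio is (k + 2)*(3*k + 17)/((k + 7)*(3*k + 14)).
Factor: A=k + 2; B=k + 7; C=k + 14/3.
Solve (k + 2)·f(k+1) − (k + 6)·f(k) = k + 14/3.
d = 4 from the (1,1,1) case.
Solving with deg f ≤ 4: f(k) = k*(k + 4)*(k**2 + 10*k + 31)/90.
Then R = B(k−1)f/C = k*(k + 4)*(k + 6)*(k**2 + 10*k + 31)/(30*(3*k + 14)), so s_k = R(k)·t_k = k*(k**2 + 10*k + 31)/(15*(k**3 + 10*k**2 + 31*k + 30)).
s_(k+1) − s_k = 2*(3*k + 14)/(k**5 + 20*k**4 + 155*k**3 + 580*k**2 + 1044*k + 720) = t_k.

Yes. s_k = \frac{k \left(k^{2} + 10 k + 31\right)}{15 \left(k^{3} + 10 k^{2} + 31 k + 30\right)}.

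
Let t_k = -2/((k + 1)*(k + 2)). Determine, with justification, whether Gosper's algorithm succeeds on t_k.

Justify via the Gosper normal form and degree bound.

Yes. s_k = -2*k/(k + 1).

Step 1: r(k) = (k + 1)/(k + 3).
Take A(k)=k + 1, B(k)=k + 3, C(k)=1.
Solve (k + 1)·f(k+1) − (k + 2)·f(k) = 1.
Degrees (1,1,0) ⇒ d ≤ 1.
Match coefficients ⇒ f(k) = k.
So s_k = (B(k−1)f/C)·t_k = (k*(k + 2))·t_k = -2*k/(k + 1).
Δs = -2/(k**2 + 3*k + 2), as required.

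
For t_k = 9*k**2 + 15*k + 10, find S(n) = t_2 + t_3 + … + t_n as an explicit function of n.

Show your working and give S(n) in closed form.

S(n) = 3*n**3 + 12*n**2 + 19*n - 34

Step 1: r(k) = (9*k**2 + 33*k + 34)/(9*k**2 + 15*k + 10).
Normal form (A,B,C) = (1, 1, k**2 + 5*k/3 + 10/9).
Key eq: (1)·f(k+1) = (1)·f(k) + (k**2 + 5*k/3 + 10/9).
Bound: deg f ≤ 3.
Solving with deg f ≤ 3: f(k) = k*(3*k**2 + 3*k + 4)/9.
R(k) = B(k−1)·f(k)/C(k) = k*(3*k**2 + 3*k + 4)/(9*k**2 + 15*k + 10); s_k = R·t_k = k*(3*k**2 + 3*k + 4).
s_(k+1) − s_k = 9*k**2 + 15*k + 10 = t_k.
Σ_(k=2)^n t_k = s_(n+1) − s_(2) = (3*n**3 + 12*n**2 + 19*n + 10) − (44), i.e. 3*n**3 + 12*n**2 + 19*n - 34.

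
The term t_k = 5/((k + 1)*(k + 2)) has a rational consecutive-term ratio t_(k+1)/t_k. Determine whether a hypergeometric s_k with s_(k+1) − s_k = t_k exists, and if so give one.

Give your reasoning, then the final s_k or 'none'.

Compute t_(k+1)/t_k: get (k + 1)/(k + 3).
A = k + 1, B = k + 3, C = 1.
Solve (k + 1)·f(k+1) − (k + 2)·f(k) = 1.
deg f ≤ 1 (via 1,1,0).
Match coefficients ⇒ f(k) = k.
So s_k = (B(k−1)f/C)·t_k = (k*(k + 2))·t_k = 5*k/(k + 1).
Δs = 5/(k**2 + 3*k + 2), as required.

s_k = 5*k/(k + 1)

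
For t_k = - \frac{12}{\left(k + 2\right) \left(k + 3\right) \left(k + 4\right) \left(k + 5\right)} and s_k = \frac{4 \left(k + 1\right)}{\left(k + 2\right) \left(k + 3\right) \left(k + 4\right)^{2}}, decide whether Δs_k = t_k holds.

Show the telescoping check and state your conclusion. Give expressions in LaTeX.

s_(k+1) = 4*(k + 2)/((k + 3)*(k + 4)*(k + 5)**2)
s_(k+1) − s_k = 4*(-(k + 1)*(k + 5)**2 + (k + 2)**2*(k + 4))/((k + 2)*(k + 3)*(k + 4)**2*(k + 5)**2)
(s_(k+1) − s_k) − t_k = 12*(4*k + 17)/(k**6 + 23*k**5 + 217*k**4 + 1073*k**3 + 2926*k**2 + 4160*k + 2400)

Invalid: residual \frac{12 \left(4 k + 17\right)}{k^{6} + 23 k^{5} + 217 k^{4} + 1073 k^{3} + 2926 k^{2} + 4160 k + 2400} ≠ 0.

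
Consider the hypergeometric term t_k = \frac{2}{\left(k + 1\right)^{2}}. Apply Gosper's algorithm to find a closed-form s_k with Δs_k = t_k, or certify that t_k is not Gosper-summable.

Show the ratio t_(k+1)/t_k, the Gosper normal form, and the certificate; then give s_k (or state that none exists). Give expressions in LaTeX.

no hypergeometric antidifference exists

Step 1: r(k) = (k + 1)**2/(k + 2)**2.
Normal form (A,B,C) = (k**2 + 2*k + 1, k**2 + 4*k + 4, 1).
Need (k**2 + 2*k + 1)·f(k+1) − (k**2 + 2*k + 1)·f(k) = 1.
deg f ≤ 0 (via 2,2,0).
f = c0 ⇒ A·f(k+1) − B(k−1)·f(k) − C = -1. The system {-1 = 0} is inconsistent; no antidifference.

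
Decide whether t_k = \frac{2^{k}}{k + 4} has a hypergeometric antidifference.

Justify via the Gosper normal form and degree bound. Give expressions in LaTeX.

No. Not Gosper-summable.

Step 1: r(k) = 2*(k + 4)/(k + 5).
A = 2*k + 8, B = k + 5, C = 1.
Key eq: (2*k + 8)·f(k+1) = (k + 4)·f(k) + (1).
d = -1 from the (1,1,0) case.
Bound -1 < 0, so the key equation has no polynomial solution.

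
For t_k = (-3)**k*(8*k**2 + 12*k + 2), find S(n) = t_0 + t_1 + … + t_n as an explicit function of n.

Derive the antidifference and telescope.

Step 1: r(k) = 3*(-4*k**2 - 14*k - 11)/(4*k**2 + 6*k + 1).
Take A(k)=-3, B(k)=1, C(k)=k**2 + 3*k/2 + 1/4.
Key eq: (-3)·f(k+1) = (1)·f(k) + (k**2 + 3*k/2 + 1/4).
Degrees (0,0,2) ⇒ d ≤ 2.
Solving with deg f ≤ 2: f(k) = -(2*k**2 - 1)/8.
Certificate R = B(k−1)f/C = -(2*k**2 - 1)/(2*(4*k**2 + 6*k + 1)) gives s_k = (-3)**k*(1 - 2*k**2).
Verify: (-3)**k*(8*k**2 + 12*k + 2) matches t_k.
s_(n+1) = 3*(-3)**n*(2*n**2 + 4*n + 1) and s_(0) = 1, so S(n) = 6*(-3)**n*n**2 + 12*(-3)**n*n + 3*(-3)**n - 1.

S(n) = 6*(-3)**n*n**2 + 12*(-3)**n*n + 3*(-3)**n - 1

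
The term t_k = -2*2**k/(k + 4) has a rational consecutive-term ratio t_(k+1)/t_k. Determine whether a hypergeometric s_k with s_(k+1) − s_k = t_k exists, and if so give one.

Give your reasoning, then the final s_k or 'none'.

Ratio r(k) = 2*(k + 4)/(k + 5).
So A=2*k + 8 and B=k + 5, with C=1.
f must satisfy (2*k + 8)·f(k+1) − (k + 4)·f(k) = 1.
Degrees (1,1,0) ⇒ d ≤ -1.
Negative degree bound (-1): no f exists, t_k not Gosper-summable.

none — t_k is not Gosper-summable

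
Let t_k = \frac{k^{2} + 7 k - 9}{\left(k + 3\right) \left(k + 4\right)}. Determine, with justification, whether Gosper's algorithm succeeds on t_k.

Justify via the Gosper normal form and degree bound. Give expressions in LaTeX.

Yes. s_k = \frac{k \left(k - 4\right)}{k + 3}.

Compute t_(k+1)/t_k: get (k + 3)*(7*k + (k + 1)**2 - 2)/((k + 5)*(k**2 + 7*k - 9)).
Factor: A=k + 3; B=k + 5; C=k**2 + 7*k - 9.
Solve (k + 3)·f(k+1) − (k + 4)·f(k) = k**2 + 7*k - 9.
Degrees (1,1,2) ⇒ d ≤ 2.
A polynomial solution: f(k) = k*(k - 4).
Then R = B(k−1)f/C = k*(k - 4)*(k + 4)/(k**2 + 7*k - 9), so s_k = R(k)·t_k = k*(k - 4)/(k + 3).
s_(k+1) − s_k = (k**2 + 7*k - 9)/(k**2 + 7*k + 12) = t_k.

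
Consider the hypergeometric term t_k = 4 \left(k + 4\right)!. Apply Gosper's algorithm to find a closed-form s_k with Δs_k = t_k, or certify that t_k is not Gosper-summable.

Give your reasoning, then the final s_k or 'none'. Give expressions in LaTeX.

t_(k+1)/t_k = k + 5.
Factor: A=k + 5; B=1; C=1.
f must satisfy (k + 5)·f(k+1) − (1)·f(k) = 1.
From deg A=1, deg B=0, deg C=0: d=-1.
Bound -1 < 0, so the key equation has no polynomial solution.

no hypergeometric antidifference exists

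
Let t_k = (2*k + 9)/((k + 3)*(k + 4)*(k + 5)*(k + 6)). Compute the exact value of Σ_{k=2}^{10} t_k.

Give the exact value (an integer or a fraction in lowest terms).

Σ = 27/1120

Ratio r(k) = (k + 3)*(2*k + 11)/((k + 7)*(2*k + 9)).
A = k + 3, B = k + 7, C = k + 9/2.
Key eq: (k + 3)·f(k+1) = (k + 6)·f(k) + (k + 9/2).
From deg A=1, deg B=1, deg C=1: d=3.
A polynomial solution: f(k) = k*(k + 4)*(k + 8)/30.
Get s_k = R·t_k = k*(k + 8)/(15*(k**2 + 8*k + 15)) with R(k) = B(k−1)f(k)/C(k) = k*(k + 4)*(k + 6)*(k + 8)/(15*(2*k + 9)).
Check: Δs_k = (2*k + 9)/(k**4 + 18*k**3 + 119*k**2 + 342*k + 360). ✓
Sum = s_(11) − s_(2); s_(11) = 209/3360, s_(2) = 4/105 ⇒ 27/1120.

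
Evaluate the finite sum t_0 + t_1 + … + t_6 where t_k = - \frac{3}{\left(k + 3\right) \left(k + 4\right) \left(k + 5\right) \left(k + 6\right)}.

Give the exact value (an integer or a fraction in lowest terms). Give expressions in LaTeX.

Σ = -7/440

The ratio is (k + 3)/(k + 7).
Factor: A=k + 3; B=k + 7; C=1.
Key eq: (k + 3)·f(k+1) = (k + 6)·f(k) + (1).
d = 3 from the (1,1,0) case.
Solve for f: f(k) = k*(k**2 + 12*k + 47)/180 (degree 3 ≤ 3).
Then R = B(k−1)f/C = k*(k + 6)*(k**2 + 12*k + 47)/180, so s_k = R(k)·t_k = k*(-k**2 - 12*k - 47)/(60*(k + 3)*(k + 4)*(k + 5)).
Check: Δs_k = -3/(k**4 + 18*k**3 + 119*k**2 + 342*k + 360). ✓
Sum = s_(7) − s_(0); s_(7) = -7/440, s_(0) = 0 ⇒ -7/440.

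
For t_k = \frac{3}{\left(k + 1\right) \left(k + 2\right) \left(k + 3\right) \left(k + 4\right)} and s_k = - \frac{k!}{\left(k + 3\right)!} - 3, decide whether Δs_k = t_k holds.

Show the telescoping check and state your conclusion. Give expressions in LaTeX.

Valid — Δs_k = t_k.

s_(k+1) = -factorial(k + 1)/factorial(k + 4) - 3
s_(k+1) − s_k = 3/((k + 1)*(k + 2)*(k + 3)*(k + 4))
(s_(k+1) − s_k) − t_k = 0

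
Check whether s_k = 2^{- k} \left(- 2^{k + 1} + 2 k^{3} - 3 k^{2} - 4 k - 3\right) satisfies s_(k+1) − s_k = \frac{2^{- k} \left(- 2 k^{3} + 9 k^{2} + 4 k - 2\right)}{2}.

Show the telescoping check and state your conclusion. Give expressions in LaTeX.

valid; difference matches t_k

s_(k+1) = (-4*2**k + 2*k**3 + 3*k**2 - 4*k - 8)/(2*2**k)
s_(k+1) − s_k = (-2*k**3 + 9*k**2 + 4*k - 2)/(2*2**k)
(s_(k+1) − s_k) − t_k = 0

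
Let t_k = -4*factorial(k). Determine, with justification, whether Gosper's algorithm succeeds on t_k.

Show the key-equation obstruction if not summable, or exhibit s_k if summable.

No; the degree bound rules out any f.

Compute t_(k+1)/t_k: get k + 1.
Take A(k)=k + 1, B(k)=1, C(k)=1.
Need (k + 1)·f(k+1) − (1)·f(k) = 1.
deg f ≤ -1 (via 1,0,0).
Negative degree bound (-1): no f exists, t_k not Gosper-summable.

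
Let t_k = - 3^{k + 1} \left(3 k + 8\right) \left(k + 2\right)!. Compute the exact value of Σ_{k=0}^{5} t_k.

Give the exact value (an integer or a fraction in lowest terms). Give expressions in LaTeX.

Σ = -88179834

Ratio r(k) = 3*(k + 3)*(3*k + 11)/(3*k + 8).
Normal form (A,B,C) = (3*k + 9, 1, k + 8/3).
f must satisfy (3*k + 9)·f(k+1) − (1)·f(k) = k + 8/3.
deg f ≤ 0 (via 1,0,1).
Solve for f: f(k) = 1/3 (degree 0 ≤ 0).
So s_k = (B(k−1)f/C)·t_k = (1/(3*k + 8))·t_k = -3**(k + 1)*factorial(k + 2).
s_(k+1) − s_k = -3**(k + 1)*(3*k + 8)*factorial(k + 2) = t_k.
Telescoping: Σ = s_(6) − s_(0) = -88179840 − (-6) = -88179834.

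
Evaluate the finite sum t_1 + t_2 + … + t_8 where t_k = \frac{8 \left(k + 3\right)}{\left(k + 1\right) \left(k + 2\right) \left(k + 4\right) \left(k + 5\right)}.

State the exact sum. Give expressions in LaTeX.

Step 1: r(k) = (k + 1)*(k + 4)**2/((k + 3)**2*(k + 6)).
Factor: A=k + 1; B=k + 6; C=k**2 + 6*k + 9.
f must satisfy (k + 1)·f(k+1) − (k + 5)·f(k) = k**2 + 6*k + 9.
Bound: deg f ≤ 4.
Solve for f: f(k) = k*(k + 2)*(k + 3)*(k + 5)/8 (degree 4 ≤ 4).
R(k) = B(k−1)·f(k)/C(k) = k*(k + 2)*(k + 5)**2/(8*(k + 3)); s_k = R·t_k = k*(k + 5)/(k**2 + 5*k + 4).
Verify: 8*(k + 3)/(k**4 + 12*k**3 + 49*k**2 + 78*k + 40) matches t_k.
Telescoping: Σ = s_(9) − s_(1) = 63/65 − (3/5) = 24/65.

Σ = 24/65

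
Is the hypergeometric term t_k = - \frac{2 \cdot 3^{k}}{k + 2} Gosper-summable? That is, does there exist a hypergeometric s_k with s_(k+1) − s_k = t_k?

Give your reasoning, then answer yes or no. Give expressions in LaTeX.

Compute t_(k+1)/t_k: get 3*(k + 2)/(k + 3).
Factor: A=3*k + 6; B=k + 3; C=1.
Key eq: (3*k + 6)·f(k+1) = (k + 2)·f(k) + (1).
Degrees (1,1,0) ⇒ d ≤ -1.
Bound -1 < 0, so the key equation has no polynomial solution.

No — t_k has no hypergeometric antidifference.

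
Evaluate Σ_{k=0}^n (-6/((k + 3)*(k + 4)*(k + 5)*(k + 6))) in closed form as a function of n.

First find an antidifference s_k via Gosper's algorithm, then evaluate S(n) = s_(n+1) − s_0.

Compute t_(k+1)/t_k: get (k + 3)/(k + 7).
A = k + 3, B = k + 7, C = 1.
Solve (k + 3)·f(k+1) − (k + 6)·f(k) = 1.
deg f ≤ 3 (via 1,1,0).
Solve for f: f(k) = k*(k**2 + 12*k + 47)/180 (degree 3 ≤ 3).
So s_k = (B(k−1)f/C)·t_k = (k*(k + 6)*(k**2 + 12*k + 47)/180)·t_k = k*(-k**2 - 12*k - 47)/(30*(k + 3)*(k + 4)*(k + 5)).
Check: Δs_k = -6/(k**4 + 18*k**3 + 119*k**2 + 342*k + 360). ✓
Telescope: S(n) = s_(n+1) − s_(0) = (-n**3 - 15*n**2 - 74*n - 60)/(30*(n**3 + 15*n**2 + 74*n + 120)) − (0) = (-n**3 - 15*n**2 - 74*n - 60)/(30*(n**3 + 15*n**2 + 74*n + 120)).

S(n) = (-n**3 - 15*n**2 - 74*n - 60)/(30*(n**3 + 15*n**2 + 74*n + 120))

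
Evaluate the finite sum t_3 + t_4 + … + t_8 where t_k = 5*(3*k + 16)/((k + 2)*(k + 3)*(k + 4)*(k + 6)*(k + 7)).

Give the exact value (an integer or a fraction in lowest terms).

r(k) = (k + 2)*(k + 6)*(3*k + 19)/((k + 5)*(k + 8)*(3*k + 16)) after simplifying.
Gosper form: A/B · C(k+1)/C(k) with A=k + 2, B=k + 8, C=k**2 + 31*k/3 + 80/3.
Key eq: (k + 2)·f(k+1) = (k + 7)·f(k) + (k**2 + 31*k/3 + 80/3).
Bound: deg f ≤ 5.
Solving with deg f ≤ 5: f(k) = k*(k + 4)*(k + 5)*(k**2 + 11*k + 36)/108.
So s_k = (B(k−1)f/C)·t_k = (k*(k + 4)*(k + 7)*(k**2 + 11*k + 36)/(36*(3*k + 16)))·t_k = 5*k*(k**2 + 11*k + 36)/(36*(k**3 + 11*k**2 + 36*k + 36)).
Δs = 5*(3*k + 16)/(k**5 + 22*k**4 + 185*k**3 + 740*k**2 + 1404*k + 1008), as required.
Telescoping: Σ = s_(9) − s_(3) = 3/22 − (13/108) = 19/1188.

Σ = 19/1188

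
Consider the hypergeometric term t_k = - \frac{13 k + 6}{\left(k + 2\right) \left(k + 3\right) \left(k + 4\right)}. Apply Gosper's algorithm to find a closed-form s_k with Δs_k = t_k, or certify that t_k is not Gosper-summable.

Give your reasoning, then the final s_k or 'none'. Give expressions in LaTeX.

s_k = \frac{k \left(- 8 k - 1\right)}{3 \left(k + 2\right) \left(k + 3\right)}

Ratio r(k) = (k + 2)*(13*k + 19)/((k + 5)*(13*k + 6)).
Normal form (A,B,C) = (k + 2, k + 5, k + 6/13).
f must satisfy (k + 2)·f(k+1) − (k + 4)·f(k) = k + 6/13.
Degrees (1,1,1) ⇒ d ≤ 2.
Coefficient equations give f(k) = k*(8*k + 1)/39.
So s_k = (B(k−1)f/C)·t_k = (k*(k + 4)*(8*k + 1)/(3*(13*k + 6)))·t_k = k*(-8*k - 1)/(3*(k + 2)*(k + 3)).
Check: Δs_k = (-13*k - 6)/(k**3 + 9*k**2 + 26*k + 24). ✓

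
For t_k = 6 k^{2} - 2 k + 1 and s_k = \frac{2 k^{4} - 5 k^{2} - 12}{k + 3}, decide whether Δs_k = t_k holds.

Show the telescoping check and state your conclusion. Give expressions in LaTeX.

s_(k+1) = (2*(k + 1)**4 - 5*(k + 1)**2 - 12)/(k + 4)
s_(k+1) − s_k = 3*(2*k**4 + 12*k**3 + 13*k**2 - 3*k + 1)/(k**2 + 7*k + 12)
(s_(k+1) − s_k) − t_k = (-4*k**3 - 20*k**2 + 8*k - 9)/(k**2 + 7*k + 12)

Invalid: residual \frac{- 4 k^{3} - 20 k^{2} + 8 k - 9}{k^{2} + 7 k + 12} ≠ 0.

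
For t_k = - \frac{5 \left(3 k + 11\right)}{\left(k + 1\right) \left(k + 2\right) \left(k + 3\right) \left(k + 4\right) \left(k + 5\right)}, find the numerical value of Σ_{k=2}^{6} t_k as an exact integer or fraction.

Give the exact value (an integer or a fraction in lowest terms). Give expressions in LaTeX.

Σ = -25/396

Compute t_(k+1)/t_k: get (k + 1)*(3*k + 14)/((k + 6)*(3*k + 11)).
Normal form (A,B,C) = (k + 1, k + 6, k + 11/3).
f must satisfy (k + 1)·f(k+1) − (k + 5)·f(k) = k + 11/3.
deg f ≤ 4 (via 1,1,1).
Match coefficients ⇒ f(k) = k*(k + 3)*(k**2 + 7*k + 14)/24.
So s_k = (B(k−1)f/C)·t_k = (k*(k + 3)*(k + 5)*(k**2 + 7*k + 14)/(8*(3*k + 11)))·t_k = 5*k*(-k**2 - 7*k - 14)/(8*(k**3 + 7*k**2 + 14*k + 8)).
Δs = 5*(-3*k - 11)/(k**5 + 15*k**4 + 85*k**3 + 225*k**2 + 274*k + 120), as required.
Sum = s_(7) − s_(2); s_(7) = -245/396, s_(2) = -5/9 ⇒ -25/396.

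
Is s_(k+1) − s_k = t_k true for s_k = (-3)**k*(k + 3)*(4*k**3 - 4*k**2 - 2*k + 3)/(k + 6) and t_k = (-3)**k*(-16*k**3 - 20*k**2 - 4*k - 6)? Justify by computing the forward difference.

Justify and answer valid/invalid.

s_(k+1) = 3*(-3)**k*(k + 4)*(2*k - 4*(k + 1)**3 + 4*(k + 1)**2 - 1)/(k + 7)
s_(k+1) − s_k = (-3)**k*(-16*k**5 - 180*k**4 - 576*k**3 - 538*k**2 - 162*k - 135)/(k**2 + 13*k + 42)
(s_(k+1) − s_k) − t_k = 3*(-3)**k*(16*k**4 + 120*k**3 + 120*k**2 + 28*k + 39)/(k**2 + 13*k + 42)

Invalid: residual 3*(-3)**k*(16*k**4 + 120*k**3 + 120*k**2 + 28*k + 39)/(k**2 + 13*k + 42) ≠ 0.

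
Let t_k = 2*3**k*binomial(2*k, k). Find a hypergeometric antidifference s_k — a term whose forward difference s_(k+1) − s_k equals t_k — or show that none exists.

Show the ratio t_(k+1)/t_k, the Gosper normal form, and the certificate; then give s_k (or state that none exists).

Ratio r(k) = 6*(2*k + 1)/(k + 1).
Gosper form: A/B · C(k+1)/C(k) with A=12*k + 6, B=k + 1, C=1.
Need (12*k + 6)·f(k+1) − (k)·f(k) = 1.
Bound: deg f ≤ -1.
Negative degree bound (-1): no f exists, t_k not Gosper-summable.

no hypergeometric antidifference exists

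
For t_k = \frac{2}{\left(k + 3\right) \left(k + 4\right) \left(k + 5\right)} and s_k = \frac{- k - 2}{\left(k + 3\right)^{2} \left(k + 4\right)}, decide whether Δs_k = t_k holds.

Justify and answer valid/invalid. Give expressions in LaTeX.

s_(k+1) = (-k - 3)/((k + 4)**2*(k + 5))
s_(k+1) − s_k = ((k + 2)*(k + 4)*(k + 5) - (k + 3)**3)/((k + 3)**2*(k + 4)**2*(k + 5))
(s_(k+1) − s_k) − t_k = (-3*k - 11)/(k**5 + 19*k**4 + 143*k**3 + 533*k**2 + 984*k + 720)

Invalid: residual \frac{- 3 k - 11}{k^{5} + 19 k^{4} + 143 k^{3} + 533 k^{2} + 984 k + 720} ≠ 0.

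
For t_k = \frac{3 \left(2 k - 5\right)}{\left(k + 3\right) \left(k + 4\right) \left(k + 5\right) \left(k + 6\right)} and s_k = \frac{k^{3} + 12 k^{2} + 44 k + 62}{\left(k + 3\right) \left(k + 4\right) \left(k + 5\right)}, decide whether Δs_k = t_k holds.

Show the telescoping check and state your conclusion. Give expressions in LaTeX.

Valid: the claim telescopes to t_k.

s_(k+1) = (44*k + (k + 1)**3 + 12*(k + 1)**2 + 106)/((k + 4)*(k + 5)*(k + 6))
s_(k+1) − s_k = 3*(2*k - 5)/(k**4 + 18*k**3 + 119*k**2 + 342*k + 360)
(s_(k+1) − s_k) − t_k = 0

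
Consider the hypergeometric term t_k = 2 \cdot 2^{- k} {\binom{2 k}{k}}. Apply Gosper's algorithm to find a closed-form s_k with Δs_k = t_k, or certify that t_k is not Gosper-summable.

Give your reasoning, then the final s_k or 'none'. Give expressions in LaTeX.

The ratio is (2*k + 1)/(k + 1).
Gosper form: A/B · C(k+1)/C(k) with A=2*k + 1, B=k + 1, C=1.
Key eq: (2*k + 1)·f(k+1) = (k)·f(k) + (1).
d = -1 from the (1,1,0) case.
deg f ≤ -1 is impossible — no certificate.

not Gosper-summable; s_k does not exist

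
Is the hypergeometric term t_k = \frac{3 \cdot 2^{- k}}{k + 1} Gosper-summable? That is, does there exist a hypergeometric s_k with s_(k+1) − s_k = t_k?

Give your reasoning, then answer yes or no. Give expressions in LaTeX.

No — negative degree bound, so no certificate f.

r(k) = (k + 1)/(2*(k + 2)) after simplifying.
Take A(k)=k/2 + 1/2, B(k)=k + 2, C(k)=1.
Key eq: (k/2 + 1/2)·f(k+1) = (k + 1)·f(k) + (1).
From deg A=1, deg B=1, deg C=0: d=-1.
deg f ≤ -1 is impossible — no certificate.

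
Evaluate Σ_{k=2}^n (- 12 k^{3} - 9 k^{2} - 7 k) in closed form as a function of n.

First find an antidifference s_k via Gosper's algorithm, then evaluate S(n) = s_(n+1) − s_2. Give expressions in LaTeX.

t_(k+1)/t_k = (12*k**3 + 45*k**2 + 61*k + 28)/(k*(12*k**2 + 9*k + 7)).
Factor: A=1; B=1; C=k**3 + 3*k**2/4 + 7*k/12.
Need (1)·f(k+1) − (1)·f(k) = k**3 + 3*k**2/4 + 7*k/12.
deg f ≤ 4 (via 0,0,3).
A polynomial solution: f(k) = k*(k - 1)*(3*k**2 + 2)/12.
Then R = B(k−1)f/C = (k - 1)*(3*k**2 + 2)/(12*k**2 + 9*k + 7), so s_k = R(k)·t_k = k*(-3*k**3 + 3*k**2 - 2*k + 2).
Δs = k*(-12*k**2 - 9*k - 7), as required.
Evaluate: s_(n+1) = n*(-3*n**3 - 9*n**2 - 11*n - 5); subtract s_(2) = -28 ⇒ S(n) = -3*n**4 - 9*n**3 - 11*n**2 - 5*n + 28.

S(n) = - 3 n^{4} - 9 n^{3} - 11 n^{2} - 5 n + 28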